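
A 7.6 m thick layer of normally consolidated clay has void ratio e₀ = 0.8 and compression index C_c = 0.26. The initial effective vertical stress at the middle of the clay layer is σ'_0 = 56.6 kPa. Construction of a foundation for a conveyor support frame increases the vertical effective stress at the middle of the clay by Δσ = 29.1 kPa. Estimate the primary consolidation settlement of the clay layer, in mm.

S_c ≈ 198 mm

Final effective stress: σ'_f = σ'_0 + Δσ = 56.6 + 29.1 = 85.7 kPa.
Normally consolidated clay, so the full stress increment lies on the virgin compression line:
S_c = C_c·H/(1+e₀)·log₁₀(σ'_f/σ'_0) = 0.26×7.6/(1+0.8)×log₁₀(85.7/56.6)
    = 1.0978 × 0.18016 = 0.1978 m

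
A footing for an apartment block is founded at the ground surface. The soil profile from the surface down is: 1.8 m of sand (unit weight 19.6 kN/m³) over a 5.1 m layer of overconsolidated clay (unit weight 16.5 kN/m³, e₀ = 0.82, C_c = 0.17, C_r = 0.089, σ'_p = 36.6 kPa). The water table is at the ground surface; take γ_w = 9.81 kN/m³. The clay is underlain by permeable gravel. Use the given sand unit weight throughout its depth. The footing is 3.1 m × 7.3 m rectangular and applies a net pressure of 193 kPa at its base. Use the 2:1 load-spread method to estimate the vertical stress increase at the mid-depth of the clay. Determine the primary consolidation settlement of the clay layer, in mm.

Mid-depth of clay below the ground surface: z = 1.8 + 5.1/2 = 4.35 m.
Total vertical stress at mid-clay: σ_v = 19.6×1.8 + 16.5×2.55 = 77.355 kPa.
Pore pressure: u = 9.81×(4.35 − 0) = 42.673 kPa.
Initial effective stress: σ'_0 = σ_v − u = 77.355 − 42.673 = 34.682 kPa.
Stress increase at mid-clay by the 2:1 spreading method:
Δσ = qBL/((B+z)(L+z)) = 193×3.1×7.3/((3.1+4.35)(7.3+4.35)) = 50.322 kPa
Final effective stress: σ'_f = 34.682 + 50.322 = 85.004 kPa.
σ'_f = 85.004 > σ'_p = 36.6 kPa, so the stress path crosses the preconsolidation pressure — recompression up to σ'_p, then virgin compression beyond:
S_c = H/(1+e₀)·[C_r·log₁₀(σ'_p/σ'_0) + C_c·log₁₀(σ'_f/σ'_p)]
    = 5.1/1.82 × [0.089×log₁₀(36.6/34.682) + 0.17×log₁₀(85.004/36.6)]
    = 2.8022 × [0.0020805 + 0.062213] = 0.1802 m

S_c ≈ 180 mm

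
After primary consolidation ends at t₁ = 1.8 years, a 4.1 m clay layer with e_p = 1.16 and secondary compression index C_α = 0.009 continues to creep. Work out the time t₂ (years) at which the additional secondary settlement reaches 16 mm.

t₂ ≈ 15.6 years

S_s = C_α·H/(1+e_p)·log₁₀(t₂/t₁) ⇒ log₁₀(t₂/t₁) = S_s·(1+e_p)/(C_α·H).
log₁₀(t₂/t₁) = 0.016 × (1+1.16) / (0.009×4.1) = 0.9366
t₂ = t₁ × 10^0.9366 = 1.8 × 8.641 = 15.55 years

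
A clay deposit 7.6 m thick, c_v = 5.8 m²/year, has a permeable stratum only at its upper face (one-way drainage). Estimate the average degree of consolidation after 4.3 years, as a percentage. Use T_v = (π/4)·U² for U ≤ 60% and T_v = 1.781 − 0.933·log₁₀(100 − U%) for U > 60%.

Drainage path length: H_d = H = 7.6 m (single drainage).
T_v = c_v·t/H_d² = 5.8×4.3/7.6² = 0.43179.
T_v = 0.43179 corresponds to the U > 60% branch:
U = 1 − 10^((1.781 − T_v)/0.933)/100 = 0.7207

U ≈ 72.1 %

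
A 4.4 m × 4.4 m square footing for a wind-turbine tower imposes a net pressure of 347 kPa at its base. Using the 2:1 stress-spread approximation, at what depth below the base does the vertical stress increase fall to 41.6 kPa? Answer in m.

z ≈ 8.31 m

2:1 spreading — at depth z the loaded area has grown by z in each plan dimension:
qB²/(B+z)² = Δσ_z ⇒ z = B(√(q/Δσ_z) − 1) = 4.4×(√(347/41.6) − 1) = 8.308 m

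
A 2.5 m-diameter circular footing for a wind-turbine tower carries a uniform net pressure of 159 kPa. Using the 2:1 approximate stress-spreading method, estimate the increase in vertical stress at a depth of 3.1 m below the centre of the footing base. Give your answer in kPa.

Δσ_z ≈ 31.7 kPa

By the 2:1 method the load spreads at 1 horizontal : 2 vertical, so at depth z the loaded area has grown by z in each plan dimension:
Δσ ≈ qD²/(D+z)² = 159×2.5²/(2.5+3.1)² = 31.688 kPa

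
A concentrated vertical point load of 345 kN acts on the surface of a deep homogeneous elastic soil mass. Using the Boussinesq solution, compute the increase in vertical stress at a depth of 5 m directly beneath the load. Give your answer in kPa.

Boussinesq vertical stress below a point load on an elastic half-space:
Δσ_z = 3P/(2πz²) · [1 + (r/z)²]^(−5/2)
r/z = 0/5 = 0; [1+(r/z)²]^(−5/2) = 1.
Δσ_z = 3×345/(2π×5²) × 1 = 6.589 × 1 = 6.589 kPa

Δσ_z ≈ 6.59 kPa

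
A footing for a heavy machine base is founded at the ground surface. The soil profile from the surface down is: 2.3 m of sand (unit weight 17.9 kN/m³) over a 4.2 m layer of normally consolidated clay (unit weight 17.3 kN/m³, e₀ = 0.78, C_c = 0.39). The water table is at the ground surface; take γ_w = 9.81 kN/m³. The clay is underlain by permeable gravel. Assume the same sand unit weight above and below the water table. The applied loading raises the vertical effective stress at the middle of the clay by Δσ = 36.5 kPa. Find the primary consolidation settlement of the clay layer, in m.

Mid-depth of clay below the ground surface: z = 2.3 + 4.2/2 = 4.4 m.
Total vertical stress at mid-clay: σ_v = 17.9×2.3 + 17.3×2.1 = 77.5 kPa.
Pore pressure: u = 9.81×(4.4 − 0) = 43.164 kPa.
Initial effective stress: σ'_0 = σ_v − u = 77.5 − 43.164 = 34.336 kPa.
Final effective stress: σ'_f = σ'_0 + Δσ = 34.336 + 36.5 = 70.836 kPa.
Normally consolidated clay, so the full stress increment lies on the virgin compression line:
S_c = C_c·H/(1+e₀)·log₁₀(σ'_f/σ'_0) = 0.39×4.2/(1+0.78)×log₁₀(70.836/34.336)
    = 0.92022 × 0.3145 = 0.2894 m

S_c ≈ 0.289 m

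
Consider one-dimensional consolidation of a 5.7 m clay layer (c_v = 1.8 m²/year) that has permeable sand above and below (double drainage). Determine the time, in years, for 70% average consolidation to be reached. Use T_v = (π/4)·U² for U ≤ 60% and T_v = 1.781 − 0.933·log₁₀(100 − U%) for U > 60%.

Drainage path length: H_d = H/2 = 2.85 m (double drainage).
U > 60%: T_v = 1.781 − 0.933·log₁₀(100 − 70) = 0.40285.
t = T_v·H_d²/c_v = 0.40285×2.85²/1.8 = 1.818 years.

t ≈ 1.82 years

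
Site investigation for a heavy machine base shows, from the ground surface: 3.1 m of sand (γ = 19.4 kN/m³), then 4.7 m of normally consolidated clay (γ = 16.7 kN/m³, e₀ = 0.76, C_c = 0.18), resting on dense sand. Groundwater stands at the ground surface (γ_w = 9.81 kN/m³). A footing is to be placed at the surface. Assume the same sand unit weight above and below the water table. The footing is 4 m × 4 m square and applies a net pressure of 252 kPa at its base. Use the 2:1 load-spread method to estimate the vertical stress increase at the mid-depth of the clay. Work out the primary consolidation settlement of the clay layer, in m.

S_c ≈ 0.143 m

Mid-depth of clay below the ground surface: z = 3.1 + 4.7/2 = 5.45 m.
Total vertical stress at mid-clay: σ_v = 19.4×3.1 + 16.7×2.35 = 99.385 kPa.
Pore pressure: u = 9.81×(5.45 − 0) = 53.465 kPa.
Initial effective stress: σ'_0 = σ_v − u = 99.385 − 53.465 = 45.92 kPa.
Stress increase at mid-clay by the 2:1 spreading method:
Δσ = qBL/((B+z)(L+z)) = 252×4×4/((4+5.45)(4+5.45)) = 45.15 kPa
Final effective stress: σ'_f = σ'_0 + Δσ = 45.92 + 45.15 = 91.07 kPa.
Normally consolidated clay, so the full stress increment lies on the virgin compression line:
S_c = C_c·H/(1+e₀)·log₁₀(σ'_f/σ'_0) = 0.18×4.7/(1+0.76)×log₁₀(91.07/45.92)
    = 0.48068 × 0.29737 = 0.1429 m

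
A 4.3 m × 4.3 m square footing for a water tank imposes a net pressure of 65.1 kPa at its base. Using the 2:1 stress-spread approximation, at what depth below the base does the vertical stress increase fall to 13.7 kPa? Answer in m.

z ≈ 5.07 m

2:1 spreading — at depth z the loaded area has grown by z in each plan dimension:
qB²/(B+z)² = Δσ_z ⇒ z = B(√(q/Δσ_z) − 1) = 4.3×(√(65.1/13.7) − 1) = 5.073 m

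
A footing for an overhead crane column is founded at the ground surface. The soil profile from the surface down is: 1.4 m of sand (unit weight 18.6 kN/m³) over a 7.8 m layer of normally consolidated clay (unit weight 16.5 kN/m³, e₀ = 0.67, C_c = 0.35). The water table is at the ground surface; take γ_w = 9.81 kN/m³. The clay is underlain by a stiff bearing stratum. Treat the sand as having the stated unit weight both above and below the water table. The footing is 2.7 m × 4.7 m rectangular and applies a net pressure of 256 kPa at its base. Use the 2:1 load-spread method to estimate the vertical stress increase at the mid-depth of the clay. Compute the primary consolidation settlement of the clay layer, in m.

S_c ≈ 0.512 m

Mid-depth of clay below the ground surface: z = 1.4 + 7.8/2 = 5.3 m.
Total vertical stress at mid-clay: σ_v = 18.6×1.4 + 16.5×3.9 = 90.39 kPa.
Pore pressure: u = 9.81×(5.3 − 0) = 51.993 kPa.
Initial effective stress: σ'_0 = σ_v − u = 90.39 − 51.993 = 38.397 kPa.
Stress increase at mid-clay by the 2:1 spreading method:
Δσ = qBL/((B+z)(L+z)) = 256×2.7×4.7/((2.7+5.3)(4.7+5.3)) = 40.608 kPa
Final effective stress: σ'_f = σ'_0 + Δσ = 38.397 + 40.608 = 79.005 kPa.
Normally consolidated clay, so the full stress increment lies on the virgin compression line:
S_c = C_c·H/(1+e₀)·log₁₀(σ'_f/σ'_0) = 0.35×7.8/(1+0.67)×log₁₀(79.005/38.397)
    = 1.6347 × 0.31336 = 0.5122 m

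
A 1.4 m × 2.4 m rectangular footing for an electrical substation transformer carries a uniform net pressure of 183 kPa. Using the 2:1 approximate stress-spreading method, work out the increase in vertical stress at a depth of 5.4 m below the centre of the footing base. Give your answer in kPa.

By the 2:1 method the load spreads at 1 horizontal : 2 vertical, so at depth z the loaded area has grown by z in each plan dimension:
Δσ = qBL/((B+z)(L+z)) = 183×1.4×2.4/((1.4+5.4)(2.4+5.4)) = 11.593 kPa

Δσ_z ≈ 11.6 kPa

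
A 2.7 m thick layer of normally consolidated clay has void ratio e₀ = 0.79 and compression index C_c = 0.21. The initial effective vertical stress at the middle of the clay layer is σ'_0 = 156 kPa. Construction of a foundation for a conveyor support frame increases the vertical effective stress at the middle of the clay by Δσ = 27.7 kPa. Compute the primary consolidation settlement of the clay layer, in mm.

Final effective stress: σ'_f = σ'_0 + Δσ = 156 + 27.7 = 183.7 kPa.
Normally consolidated clay, so the full stress increment lies on the virgin compression line:
S_c = C_c·H/(1+e₀)·log₁₀(σ'_f/σ'_0) = 0.21×2.7/(1+0.79)×log₁₀(183.7/156)
    = 0.31676 × 0.070985 = 0.02249 m

S_c ≈ 22.5 mm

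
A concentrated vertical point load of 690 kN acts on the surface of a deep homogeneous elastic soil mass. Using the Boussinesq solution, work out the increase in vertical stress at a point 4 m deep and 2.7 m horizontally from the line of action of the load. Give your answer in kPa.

Δσ_z ≈ 8.05 kPa

Boussinesq vertical stress below a point load on an elastic half-space:
Δσ_z = 3P/(2πz²) · [1 + (r/z)²]^(−5/2)
r/z = 2.7/4 = 0.675; [1+(r/z)²]^(−5/2) = 0.39118.
Δσ_z = 3×690/(2π×4²) × 0.39118 = 20.591 × 0.39118 = 8.055 kPa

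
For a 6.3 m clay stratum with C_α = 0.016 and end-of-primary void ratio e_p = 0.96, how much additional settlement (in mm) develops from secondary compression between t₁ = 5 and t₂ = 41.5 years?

S_s ≈ 47.3 mm

Secondary compression: S_s = C_α·H/(1+e_p)·log₁₀(t₂/t₁)
S_s = 0.016×6.3/(1+0.96)×log₁₀(41.5/5)
    = 0.05143 × 0.9191 = 0.04727 m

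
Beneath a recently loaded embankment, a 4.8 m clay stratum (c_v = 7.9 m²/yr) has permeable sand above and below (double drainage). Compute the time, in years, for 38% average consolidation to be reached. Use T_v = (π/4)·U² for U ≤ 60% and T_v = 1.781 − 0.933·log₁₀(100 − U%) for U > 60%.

Drainage path length: H_d = H/2 = 2.4 m (double drainage).
U ≤ 60%: T_v = (π/4)·U² = (π/4)×0.38² = 0.11341.
t = T_v·H_d²/c_v = 0.11341×2.4²/7.9 = 0.08269 years.

t ≈ 0.0827 years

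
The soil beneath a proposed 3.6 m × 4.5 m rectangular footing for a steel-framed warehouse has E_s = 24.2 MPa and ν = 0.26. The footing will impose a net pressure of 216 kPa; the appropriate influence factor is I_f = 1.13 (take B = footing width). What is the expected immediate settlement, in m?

S_e ≈ 0.0339 m

Immediate (elastic) settlement: S_e = q·B·(1−ν²)/E_s · I_f.
E_s = 24.2 MPa = 24200 kPa.
S_e = 216 × 3.6 × (1 − 0.26²) / 24200 × 1.13
    = 216 × 3.6 × 0.9324 / 24200 × 1.13
    = 0.03385 m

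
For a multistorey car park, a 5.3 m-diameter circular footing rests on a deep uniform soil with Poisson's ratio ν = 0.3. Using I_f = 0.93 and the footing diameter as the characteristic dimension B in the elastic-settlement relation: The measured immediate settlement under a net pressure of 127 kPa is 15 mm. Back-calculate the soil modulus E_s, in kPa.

E_s ≈ 38000 kPa

S_e = q·B·(1−ν²)/E_s · I_f  ⇒  E_s = q·B·(1−ν²)·I_f / S_e.
E_s = 127 × 5.3 × 0.91 × 0.93 / 0.015 = 37980 kPa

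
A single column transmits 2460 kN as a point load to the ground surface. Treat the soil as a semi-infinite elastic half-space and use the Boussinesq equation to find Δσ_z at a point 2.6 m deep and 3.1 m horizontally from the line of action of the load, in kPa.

Boussinesq vertical stress below a point load on an elastic half-space:
Δσ_z = 3P/(2πz²) · [1 + (r/z)²]^(−5/2)
r/z = 3.1/2.6 = 1.1923; [1+(r/z)²]^(−5/2) = 0.10958.
Δσ_z = 3×2460/(2π×2.6²) × 0.10958 = 173.75 × 0.10958 = 19.04 kPa

Δσ_z ≈ 19 kPa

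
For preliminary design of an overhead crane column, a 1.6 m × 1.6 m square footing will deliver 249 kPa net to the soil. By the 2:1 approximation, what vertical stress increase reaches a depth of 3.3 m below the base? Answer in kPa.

Δσ_z ≈ 26.5 kPa

By the 2:1 method the load spreads at 1 horizontal : 2 vertical, so at depth z the loaded area has grown by z in each plan dimension:
Δσ = qBL/((B+z)(L+z)) = 249×1.6×1.6/((1.6+3.3)(1.6+3.3)) = 26.549 kPa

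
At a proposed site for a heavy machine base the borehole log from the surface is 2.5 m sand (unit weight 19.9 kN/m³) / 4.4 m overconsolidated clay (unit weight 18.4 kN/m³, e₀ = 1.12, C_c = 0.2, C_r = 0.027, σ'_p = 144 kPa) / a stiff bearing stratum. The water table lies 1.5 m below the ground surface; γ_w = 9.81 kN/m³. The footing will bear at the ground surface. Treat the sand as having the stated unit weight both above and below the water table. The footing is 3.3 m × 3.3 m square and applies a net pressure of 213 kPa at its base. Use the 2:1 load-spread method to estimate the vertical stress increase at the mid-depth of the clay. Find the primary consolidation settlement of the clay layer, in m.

Mid-depth of clay below the ground surface: z = 2.5 + 4.4/2 = 4.7 m.
Total vertical stress at mid-clay: σ_v = 19.9×2.5 + 18.4×2.2 = 90.23 kPa.
Pore pressure: u = 9.81×(4.7 − 1.5) = 31.392 kPa.
Initial effective stress: σ'_0 = σ_v − u = 90.23 − 31.392 = 58.838 kPa.
Stress increase at mid-clay by the 2:1 spreading method:
Δσ = qBL/((B+z)(L+z)) = 213×3.3×3.3/((3.3+4.7)(3.3+4.7)) = 36.243 kPa
Final effective stress: σ'_f = 58.838 + 36.243 = 95.081 kPa.
σ'_f = 95.081 ≤ σ'_p = 144 kPa, so the clay remains overconsolidated and only the recompression index applies:
S_c = C_r·H/(1+e₀)·log₁₀(σ'_f/σ'_0) = 0.027×4.4/2.12×log₁₀(95.081/58.838)
    = 0.056038 × 0.20844 = 0.01168 m

S_c ≈ 0.0117 m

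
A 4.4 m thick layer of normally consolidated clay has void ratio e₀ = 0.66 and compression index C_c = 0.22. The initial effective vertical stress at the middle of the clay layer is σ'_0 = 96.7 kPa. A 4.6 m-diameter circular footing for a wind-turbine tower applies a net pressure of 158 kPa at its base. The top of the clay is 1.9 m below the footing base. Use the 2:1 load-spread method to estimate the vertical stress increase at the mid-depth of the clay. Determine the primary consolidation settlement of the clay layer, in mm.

S_c ≈ 95.3 mm

Mid-depth of clay below the footing base: z = 1.9 + 4.4/2 = 4.1 m.
Stress increase at mid-clay by the 2:1 spreading method:
Δσ ≈ qD²/(D+z)² = 158×4.6²/(4.6+4.1)² = 44.171 kPa
Final effective stress: σ'_f = σ'_0 + Δσ = 96.7 + 44.171 = 140.87 kPa.
Normally consolidated clay, so the full stress increment lies on the virgin compression line:
S_c = C_c·H/(1+e₀)·log₁₀(σ'_f/σ'_0) = 0.22×4.4/(1+0.66)×log₁₀(140.87/96.7)
    = 0.58313 × 0.16339 = 0.09528 m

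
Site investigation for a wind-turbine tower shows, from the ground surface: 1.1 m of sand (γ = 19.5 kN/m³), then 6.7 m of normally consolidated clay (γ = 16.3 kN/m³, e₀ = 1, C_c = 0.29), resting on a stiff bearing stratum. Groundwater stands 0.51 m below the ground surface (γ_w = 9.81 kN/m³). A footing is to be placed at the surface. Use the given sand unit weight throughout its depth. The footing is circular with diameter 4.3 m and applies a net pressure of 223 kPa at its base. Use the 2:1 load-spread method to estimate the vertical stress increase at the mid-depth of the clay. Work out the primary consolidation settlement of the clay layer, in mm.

Mid-depth of clay below the ground surface: z = 1.1 + 6.7/2 = 4.45 m.
Total vertical stress at mid-clay: σ_v = 19.5×1.1 + 16.3×3.35 = 76.055 kPa.
Pore pressure: u = 9.81×(4.45 − 0.51) = 38.651 kPa.
Initial effective stress: σ'_0 = σ_v − u = 76.055 − 38.651 = 37.404 kPa.
Stress increase at mid-clay by the 2:1 spreading method:
Δσ ≈ qD²/(D+z)² = 223×4.3²/(4.3+4.45)² = 53.855 kPa
Final effective stress: σ'_f = σ'_0 + Δσ = 37.404 + 53.855 = 91.259 kPa.
Normally consolidated clay, so the full stress increment lies on the virgin compression line:
S_c = C_c·H/(1+e₀)·log₁₀(σ'_f/σ'_0) = 0.29×6.7/(1+1)×log₁₀(91.259/37.404)
    = 0.9715 × 0.38736 = 0.3763 m

S_c ≈ 376 mm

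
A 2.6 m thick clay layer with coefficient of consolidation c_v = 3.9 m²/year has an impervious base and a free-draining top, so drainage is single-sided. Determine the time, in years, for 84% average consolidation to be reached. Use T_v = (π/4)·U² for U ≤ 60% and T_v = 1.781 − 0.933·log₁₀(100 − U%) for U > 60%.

t ≈ 1.14 years

Drainage path length: H_d = H = 2.6 m (single drainage).
U > 60%: T_v = 1.781 − 0.933·log₁₀(100 − 84) = 0.65756.
t = T_v·H_d²/c_v = 0.65756×2.6²/3.9 = 1.14 years.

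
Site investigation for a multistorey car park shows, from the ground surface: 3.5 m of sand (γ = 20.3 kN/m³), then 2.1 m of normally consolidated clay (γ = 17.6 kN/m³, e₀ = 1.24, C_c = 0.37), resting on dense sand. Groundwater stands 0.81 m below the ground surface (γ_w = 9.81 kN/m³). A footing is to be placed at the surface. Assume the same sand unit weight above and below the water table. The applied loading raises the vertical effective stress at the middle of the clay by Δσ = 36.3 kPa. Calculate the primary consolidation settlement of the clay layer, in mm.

S_c ≈ 78.8 mm

Mid-depth of clay below the ground surface: z = 3.5 + 2.1/2 = 4.55 m.
Total vertical stress at mid-clay: σ_v = 20.3×3.5 + 17.6×1.05 = 89.53 kPa.
Pore pressure: u = 9.81×(4.55 − 0.81) = 36.689 kPa.
Initial effective stress: σ'_0 = σ_v − u = 89.53 − 36.689 = 52.841 kPa.
Final effective stress: σ'_f = σ'_0 + Δσ = 52.841 + 36.3 = 89.141 kPa.
Normally consolidated clay, so the full stress increment lies on the virgin compression line:
S_c = C_c·H/(1+e₀)·log₁₀(σ'_f/σ'_0) = 0.37×2.1/(1+1.24)×log₁₀(89.141/52.841)
    = 0.34687 × 0.22711 = 0.07878 m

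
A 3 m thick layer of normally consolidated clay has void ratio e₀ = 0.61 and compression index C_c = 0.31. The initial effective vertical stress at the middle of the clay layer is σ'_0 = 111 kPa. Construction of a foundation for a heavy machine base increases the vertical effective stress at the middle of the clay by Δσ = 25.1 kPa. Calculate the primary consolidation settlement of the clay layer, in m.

Final effective stress: σ'_f = σ'_0 + Δσ = 111 + 25.1 = 136.1 kPa.
Normally consolidated clay, so the full stress increment lies on the virgin compression line:
S_c = C_c·H/(1+e₀)·log₁₀(σ'_f/σ'_0) = 0.31×3/(1+0.61)×log₁₀(136.1/111)
    = 0.57764 × 0.088535 = 0.05114 m

S_c ≈ 0.0511 m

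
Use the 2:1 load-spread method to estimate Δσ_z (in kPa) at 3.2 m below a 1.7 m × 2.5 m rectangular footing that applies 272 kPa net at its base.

By the 2:1 method the load spreads at 1 horizontal : 2 vertical, so at depth z the loaded area has grown by z in each plan dimension:
Δσ = qBL/((B+z)(L+z)) = 272×1.7×2.5/((1.7+3.2)(2.5+3.2)) = 41.389 kPa

Δσ_z ≈ 41.4 kPa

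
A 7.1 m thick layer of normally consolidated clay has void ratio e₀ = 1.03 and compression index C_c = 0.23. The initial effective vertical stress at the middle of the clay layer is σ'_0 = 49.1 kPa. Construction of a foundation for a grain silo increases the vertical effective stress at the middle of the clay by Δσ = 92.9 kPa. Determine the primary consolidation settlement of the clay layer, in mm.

S_c ≈ 371 mm

Final effective stress: σ'_f = σ'_0 + Δσ = 49.1 + 92.9 = 142 kPa.
Normally consolidated clay, so the full stress increment lies on the virgin compression line:
S_c = C_c·H/(1+e₀)·log₁₀(σ'_f/σ'_0) = 0.23×7.1/(1+1.03)×log₁₀(142/49.1)
    = 0.80443 × 0.46121 = 0.371 m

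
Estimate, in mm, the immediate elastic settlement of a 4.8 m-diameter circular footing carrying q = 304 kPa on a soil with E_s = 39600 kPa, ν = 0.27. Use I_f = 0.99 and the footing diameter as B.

Immediate (elastic) settlement: S_e = q·B·(1−ν²)/E_s · I_f.
S_e = 304 × 4.8 × (1 − 0.27²) / 39600 × 0.99
    = 304 × 4.8 × 0.9271 / 39600 × 0.99
    = 0.03382 m = 33.82 mm

S_e ≈ 33.8 mm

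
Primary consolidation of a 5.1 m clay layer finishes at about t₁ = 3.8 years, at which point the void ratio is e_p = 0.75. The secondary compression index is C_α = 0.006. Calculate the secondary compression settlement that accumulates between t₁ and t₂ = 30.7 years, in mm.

Secondary compression: S_s = C_α·H/(1+e_p)·log₁₀(t₂/t₁)
S_s = 0.006×5.1/(1+0.75)×log₁₀(30.7/3.8)
    = 0.01749 × 0.9074 = 0.01587 m

S_s ≈ 15.9 mm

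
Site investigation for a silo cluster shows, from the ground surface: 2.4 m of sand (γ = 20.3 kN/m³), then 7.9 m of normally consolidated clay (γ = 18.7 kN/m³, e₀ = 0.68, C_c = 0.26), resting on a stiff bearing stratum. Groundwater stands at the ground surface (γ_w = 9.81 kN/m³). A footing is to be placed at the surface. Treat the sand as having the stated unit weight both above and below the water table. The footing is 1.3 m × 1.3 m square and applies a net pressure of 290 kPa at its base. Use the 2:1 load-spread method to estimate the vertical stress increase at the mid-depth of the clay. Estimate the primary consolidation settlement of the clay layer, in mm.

S_c ≈ 69.1 mm

Mid-depth of clay below the ground surface: z = 2.4 + 7.9/2 = 6.35 m.
Total vertical stress at mid-clay: σ_v = 20.3×2.4 + 18.7×3.95 = 122.58 kPa.
Pore pressure: u = 9.81×(6.35 − 0) = 62.294 kPa.
Initial effective stress: σ'_0 = σ_v − u = 122.58 − 62.294 = 60.286 kPa.
Stress increase at mid-clay by the 2:1 spreading method:
Δσ = qBL/((B+z)(L+z)) = 290×1.3×1.3/((1.3+6.35)(1.3+6.35)) = 8.3746 kPa
Final effective stress: σ'_f = σ'_0 + Δσ = 60.286 + 8.3746 = 68.661 kPa.
Normally consolidated clay, so the full stress increment lies on the virgin compression line:
S_c = C_c·H/(1+e₀)·log₁₀(σ'_f/σ'_0) = 0.26×7.9/(1+0.68)×log₁₀(68.661/60.286)
    = 1.2226 × 0.056494 = 0.06907 m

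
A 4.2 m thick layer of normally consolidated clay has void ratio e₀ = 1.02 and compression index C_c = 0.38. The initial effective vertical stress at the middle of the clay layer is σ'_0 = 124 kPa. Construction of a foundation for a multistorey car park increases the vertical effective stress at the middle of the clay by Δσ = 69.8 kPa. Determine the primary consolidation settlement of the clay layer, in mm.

Final effective stress: σ'_f = σ'_0 + Δσ = 124 + 69.8 = 193.8 kPa.
Normally consolidated clay, so the full stress increment lies on the virgin compression line:
S_c = C_c·H/(1+e₀)·log₁₀(σ'_f/σ'_0) = 0.38×4.2/(1+1.02)×log₁₀(193.8/124)
    = 0.7901 × 0.19393 = 0.1532 m

S_c ≈ 153 mm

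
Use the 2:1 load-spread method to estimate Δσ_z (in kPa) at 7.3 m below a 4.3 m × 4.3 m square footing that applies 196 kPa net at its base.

By the 2:1 method the load spreads at 1 horizontal : 2 vertical, so at depth z the loaded area has grown by z in each plan dimension:
Δσ = qBL/((B+z)(L+z)) = 196×4.3×4.3/((4.3+7.3)(4.3+7.3)) = 26.933 kPa

Δσ_z ≈ 26.9 kPa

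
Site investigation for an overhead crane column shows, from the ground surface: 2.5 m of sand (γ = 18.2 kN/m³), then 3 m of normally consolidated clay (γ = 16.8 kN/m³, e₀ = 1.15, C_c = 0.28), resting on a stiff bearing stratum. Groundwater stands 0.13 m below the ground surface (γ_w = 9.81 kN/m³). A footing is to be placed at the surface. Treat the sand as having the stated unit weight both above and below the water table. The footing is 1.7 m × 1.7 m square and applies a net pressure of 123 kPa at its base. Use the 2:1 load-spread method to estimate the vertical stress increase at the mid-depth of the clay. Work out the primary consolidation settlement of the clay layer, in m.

Mid-depth of clay below the ground surface: z = 2.5 + 3/2 = 4 m.
Total vertical stress at mid-clay: σ_v = 18.2×2.5 + 16.8×1.5 = 70.7 kPa.
Pore pressure: u = 9.81×(4 − 0.13) = 37.965 kPa.
Initial effective stress: σ'_0 = σ_v − u = 70.7 − 37.965 = 32.735 kPa.
Stress increase at mid-clay by the 2:1 spreading method:
Δσ = qBL/((B+z)(L+z)) = 123×1.7×1.7/((1.7+4)(1.7+4)) = 10.941 kPa
Final effective stress: σ'_f = σ'_0 + Δσ = 32.735 + 10.941 = 43.676 kPa.
Normally consolidated clay, so the full stress increment lies on the virgin compression line:
S_c = C_c·H/(1+e₀)·log₁₀(σ'_f/σ'_0) = 0.28×3/(1+1.15)×log₁₀(43.676/32.735)
    = 0.3907 × 0.12523 = 0.04893 m

S_c ≈ 0.0489 m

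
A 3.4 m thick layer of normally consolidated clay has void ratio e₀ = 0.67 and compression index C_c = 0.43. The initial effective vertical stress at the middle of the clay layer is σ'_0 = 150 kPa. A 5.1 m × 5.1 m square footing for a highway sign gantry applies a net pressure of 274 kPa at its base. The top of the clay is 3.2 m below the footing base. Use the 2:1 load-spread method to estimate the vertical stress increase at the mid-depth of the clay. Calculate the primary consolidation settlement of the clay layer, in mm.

S_c ≈ 148 mm

Mid-depth of clay below the footing base: z = 3.2 + 3.4/2 = 4.9 m.
Stress increase at mid-clay by the 2:1 spreading method:
Δσ = qBL/((B+z)(L+z)) = 274×5.1×5.1/((5.1+4.9)(5.1+4.9)) = 71.267 kPa
Final effective stress: σ'_f = σ'_0 + Δσ = 150 + 71.267 = 221.27 kPa.
Normally consolidated clay, so the full stress increment lies on the virgin compression line:
S_c = C_c·H/(1+e₀)·log₁₀(σ'_f/σ'_0) = 0.43×3.4/(1+0.67)×log₁₀(221.27/150)
    = 0.87545 × 0.16883 = 0.1478 m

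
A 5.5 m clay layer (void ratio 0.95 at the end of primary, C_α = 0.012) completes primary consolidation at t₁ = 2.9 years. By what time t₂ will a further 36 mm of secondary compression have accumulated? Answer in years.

S_s = C_α·H/(1+e_p)·log₁₀(t₂/t₁) ⇒ log₁₀(t₂/t₁) = S_s·(1+e_p)/(C_α·H).
log₁₀(t₂/t₁) = 0.036 × (1+0.95) / (0.012×5.5) = 1.064
t₂ = t₁ × 10^1.064 = 2.9 × 11.58 = 33.58 years

t₂ ≈ 33.6 years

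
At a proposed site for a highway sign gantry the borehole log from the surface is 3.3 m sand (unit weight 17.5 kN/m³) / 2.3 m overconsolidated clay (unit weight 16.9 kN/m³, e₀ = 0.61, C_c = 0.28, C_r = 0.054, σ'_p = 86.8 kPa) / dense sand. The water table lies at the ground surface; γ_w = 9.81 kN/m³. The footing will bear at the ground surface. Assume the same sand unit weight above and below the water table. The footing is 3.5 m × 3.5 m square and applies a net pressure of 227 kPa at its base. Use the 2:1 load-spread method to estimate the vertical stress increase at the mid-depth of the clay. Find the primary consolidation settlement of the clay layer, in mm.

Mid-depth of clay below the ground surface: z = 3.3 + 2.3/2 = 4.45 m.
Total vertical stress at mid-clay: σ_v = 17.5×3.3 + 16.9×1.15 = 77.185 kPa.
Pore pressure: u = 9.81×(4.45 − 0) = 43.655 kPa.
Initial effective stress: σ'_0 = σ_v − u = 77.185 − 43.655 = 33.53 kPa.
Stress increase at mid-clay by the 2:1 spreading method:
Δσ = qBL/((B+z)(L+z)) = 227×3.5×3.5/((3.5+4.45)(3.5+4.45)) = 43.997 kPa
Final effective stress: σ'_f = 33.53 + 43.997 = 77.527 kPa.
σ'_f = 77.527 ≤ σ'_p = 86.8 kPa, so the clay remains overconsolidated and only the recompression index applies:
S_c = C_r·H/(1+e₀)·log₁₀(σ'_f/σ'_0) = 0.054×2.3/1.61×log₁₀(77.527/33.53)
    = 0.077144 × 0.36402 = 0.02808 m

S_c ≈ 28.1 mm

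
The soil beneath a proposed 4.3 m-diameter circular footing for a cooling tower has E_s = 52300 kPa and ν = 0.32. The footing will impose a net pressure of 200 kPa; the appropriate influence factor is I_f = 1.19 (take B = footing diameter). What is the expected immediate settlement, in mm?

S_e ≈ 17.6 mm

Immediate (elastic) settlement: S_e = q·B·(1−ν²)/E_s · I_f.
S_e = 200 × 4.3 × (1 − 0.32²) / 52300 × 1.19
    = 200 × 4.3 × 0.8976 / 52300 × 1.19
    = 0.01756 m = 17.56 mm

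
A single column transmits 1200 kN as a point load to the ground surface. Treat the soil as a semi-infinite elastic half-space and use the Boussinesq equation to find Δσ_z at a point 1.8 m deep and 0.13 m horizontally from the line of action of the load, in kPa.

Δσ_z ≈ 175 kPa

Boussinesq vertical stress below a point load on an elastic half-space:
Δσ_z = 3P/(2πz²) · [1 + (r/z)²]^(−5/2)
r/z = 0.13/1.8 = 0.072222; [1+(r/z)²]^(−5/2) = 0.98708.
Δσ_z = 3×1200/(2π×1.8²) × 0.98708 = 176.84 × 0.98708 = 174.6 kPa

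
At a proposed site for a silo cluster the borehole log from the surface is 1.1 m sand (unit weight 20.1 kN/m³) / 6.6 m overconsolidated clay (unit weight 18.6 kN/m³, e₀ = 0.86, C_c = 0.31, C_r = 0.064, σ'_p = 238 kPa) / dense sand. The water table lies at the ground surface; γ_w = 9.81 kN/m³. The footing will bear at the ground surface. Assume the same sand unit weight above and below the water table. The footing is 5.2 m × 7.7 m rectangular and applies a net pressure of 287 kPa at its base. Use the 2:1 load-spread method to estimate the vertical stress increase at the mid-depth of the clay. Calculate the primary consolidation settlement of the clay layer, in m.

S_c ≈ 0.122 m

Mid-depth of clay below the ground surface: z = 1.1 + 6.6/2 = 4.4 m.
Total vertical stress at mid-clay: σ_v = 20.1×1.1 + 18.6×3.3 = 83.49 kPa.
Pore pressure: u = 9.81×(4.4 − 0) = 43.164 kPa.
Initial effective stress: σ'_0 = σ_v − u = 83.49 − 43.164 = 40.326 kPa.
Stress increase at mid-clay by the 2:1 spreading method:
Δσ = qBL/((B+z)(L+z)) = 287×5.2×7.7/((5.2+4.4)(7.7+4.4)) = 98.928 kPa
Final effective stress: σ'_f = 40.326 + 98.928 = 139.25 kPa.
σ'_f = 139.25 ≤ σ'_p = 238 kPa, so the clay remains overconsolidated and only the recompression index applies:
S_c = C_r·H/(1+e₀)·log₁₀(σ'_f/σ'_0) = 0.064×6.6/1.86×log₁₀(139.25/40.326)
    = 0.2271 × 0.53821 = 0.1222 m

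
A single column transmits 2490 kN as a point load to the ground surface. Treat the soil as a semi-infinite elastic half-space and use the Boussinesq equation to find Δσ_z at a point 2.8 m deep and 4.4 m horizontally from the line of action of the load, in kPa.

Boussinesq vertical stress below a point load on an elastic half-space:
Δσ_z = 3P/(2πz²) · [1 + (r/z)²]^(−5/2)
r/z = 4.4/2.8 = 1.5714; [1+(r/z)²]^(−5/2) = 0.044603.
Δσ_z = 3×2490/(2π×2.8²) × 0.044603 = 151.64 × 0.044603 = 6.764 kPa

Δσ_z ≈ 6.76 kPa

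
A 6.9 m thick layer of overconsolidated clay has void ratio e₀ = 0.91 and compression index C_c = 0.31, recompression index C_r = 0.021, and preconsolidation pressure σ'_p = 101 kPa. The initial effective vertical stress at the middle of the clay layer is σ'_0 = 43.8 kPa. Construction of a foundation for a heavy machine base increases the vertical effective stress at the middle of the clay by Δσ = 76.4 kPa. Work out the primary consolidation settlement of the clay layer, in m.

S_c ≈ 0.112 m

Final effective stress: σ'_f = 43.8 + 76.4 = 120.2 kPa.
σ'_f = 120.2 > σ'_p = 101 kPa, so the stress path crosses the preconsolidation pressure — recompression up to σ'_p, then virgin compression beyond:
S_c = H/(1+e₀)·[C_r·log₁₀(σ'_p/σ'_0) + C_c·log₁₀(σ'_f/σ'_p)]
    = 6.9/1.91 × [0.021×log₁₀(101/43.8) + 0.31×log₁₀(120.2/101)]
    = 3.6126 × [0.0076198 + 0.023431] = 0.1122 m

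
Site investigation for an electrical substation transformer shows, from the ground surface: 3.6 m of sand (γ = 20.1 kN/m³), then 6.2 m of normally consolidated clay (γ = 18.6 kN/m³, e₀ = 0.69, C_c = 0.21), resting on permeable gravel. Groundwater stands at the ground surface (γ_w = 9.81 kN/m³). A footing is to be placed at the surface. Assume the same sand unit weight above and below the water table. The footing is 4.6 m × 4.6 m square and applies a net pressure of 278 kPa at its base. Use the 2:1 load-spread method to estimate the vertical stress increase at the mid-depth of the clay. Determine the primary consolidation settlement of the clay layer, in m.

Mid-depth of clay below the ground surface: z = 3.6 + 6.2/2 = 6.7 m.
Total vertical stress at mid-clay: σ_v = 20.1×3.6 + 18.6×3.1 = 130.02 kPa.
Pore pressure: u = 9.81×(6.7 − 0) = 65.727 kPa.
Initial effective stress: σ'_0 = σ_v − u = 130.02 − 65.727 = 64.293 kPa.
Stress increase at mid-clay by the 2:1 spreading method:
Δσ = qBL/((B+z)(L+z)) = 278×4.6×4.6/((4.6+6.7)(4.6+6.7)) = 46.068 kPa
Final effective stress: σ'_f = σ'_0 + Δσ = 64.293 + 46.068 = 110.36 kPa.
Normally consolidated clay, so the full stress increment lies on the virgin compression line:
S_c = C_c·H/(1+e₀)·log₁₀(σ'_f/σ'_0) = 0.21×6.2/(1+0.69)×log₁₀(110.36/64.293)
    = 0.77041 × 0.23465 = 0.1808 m

S_c ≈ 0.181 m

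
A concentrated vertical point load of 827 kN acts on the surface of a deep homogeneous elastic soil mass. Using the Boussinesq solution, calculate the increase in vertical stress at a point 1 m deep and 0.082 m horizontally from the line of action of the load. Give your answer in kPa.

Boussinesq vertical stress below a point load on an elastic half-space:
Δσ_z = 3P/(2πz²) · [1 + (r/z)²]^(−5/2)
r/z = 0.082/1 = 0.082; [1+(r/z)²]^(−5/2) = 0.98339.
Δσ_z = 3×827/(2π×1²) × 0.98339 = 394.86 × 0.98339 = 388.3 kPa

Δσ_z ≈ 388 kPa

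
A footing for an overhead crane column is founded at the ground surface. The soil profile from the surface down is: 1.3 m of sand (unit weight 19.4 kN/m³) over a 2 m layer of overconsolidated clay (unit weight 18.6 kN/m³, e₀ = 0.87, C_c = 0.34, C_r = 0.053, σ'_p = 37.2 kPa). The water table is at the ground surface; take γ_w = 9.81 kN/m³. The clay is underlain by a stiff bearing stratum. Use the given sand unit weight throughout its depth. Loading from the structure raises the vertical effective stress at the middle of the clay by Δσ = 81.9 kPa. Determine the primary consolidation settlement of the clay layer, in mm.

S_c ≈ 175 mm

Mid-depth of clay below the ground surface: z = 1.3 + 2/2 = 2.3 m.
Total vertical stress at mid-clay: σ_v = 19.4×1.3 + 18.6×1 = 43.82 kPa.
Pore pressure: u = 9.81×(2.3 − 0) = 22.563 kPa.
Initial effective stress: σ'_0 = σ_v − u = 43.82 − 22.563 = 21.257 kPa.
Final effective stress: σ'_f = 21.257 + 81.9 = 103.16 kPa.
σ'_f = 103.16 > σ'_p = 37.2 kPa, so the stress path crosses the preconsolidation pressure — recompression up to σ'_p, then virgin compression beyond:
S_c = H/(1+e₀)·[C_r·log₁₀(σ'_p/σ'_0) + C_c·log₁₀(σ'_f/σ'_p)]
    = 2/1.87 × [0.053×log₁₀(37.2/21.257) + 0.34×log₁₀(103.16/37.2)]
    = 1.0695 × [0.012881 + 0.15061] = 0.1749 m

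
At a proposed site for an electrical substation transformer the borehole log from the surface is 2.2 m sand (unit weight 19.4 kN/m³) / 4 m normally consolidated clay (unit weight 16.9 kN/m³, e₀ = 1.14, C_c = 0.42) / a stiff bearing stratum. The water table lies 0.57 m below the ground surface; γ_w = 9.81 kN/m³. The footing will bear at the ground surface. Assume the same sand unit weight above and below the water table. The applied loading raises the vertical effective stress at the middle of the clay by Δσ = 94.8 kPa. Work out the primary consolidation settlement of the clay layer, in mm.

S_c ≈ 409 mm

Mid-depth of clay below the ground surface: z = 2.2 + 4/2 = 4.2 m.
Total vertical stress at mid-clay: σ_v = 19.4×2.2 + 16.9×2 = 76.48 kPa.
Pore pressure: u = 9.81×(4.2 − 0.57) = 35.61 kPa.
Initial effective stress: σ'_0 = σ_v − u = 76.48 − 35.61 = 40.87 kPa.
Final effective stress: σ'_f = σ'_0 + Δσ = 40.87 + 94.8 = 135.67 kPa.
Normally consolidated clay, so the full stress increment lies on the virgin compression line:
S_c = C_c·H/(1+e₀)·log₁₀(σ'_f/σ'_0) = 0.42×4/(1+1.14)×log₁₀(135.67/40.87)
    = 0.78505 × 0.52108 = 0.4091 m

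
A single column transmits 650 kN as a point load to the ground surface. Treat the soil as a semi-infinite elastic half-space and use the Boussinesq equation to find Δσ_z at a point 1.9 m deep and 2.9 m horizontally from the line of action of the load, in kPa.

Boussinesq vertical stress below a point load on an elastic half-space:
Δσ_z = 3P/(2πz²) · [1 + (r/z)²]^(−5/2)
r/z = 2.9/1.9 = 1.5263; [1+(r/z)²]^(−5/2) = 0.049432.
Δσ_z = 3×650/(2π×1.9²) × 0.049432 = 85.97 × 0.049432 = 4.25 kPa

Δσ_z ≈ 4.25 kPa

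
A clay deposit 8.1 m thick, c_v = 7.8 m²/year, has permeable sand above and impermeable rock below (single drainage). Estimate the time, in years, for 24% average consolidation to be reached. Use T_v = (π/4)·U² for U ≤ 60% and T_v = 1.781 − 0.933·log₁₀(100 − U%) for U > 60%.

Drainage path length: H_d = H = 8.1 m (single drainage).
U ≤ 60%: T_v = (π/4)·U² = (π/4)×0.24² = 0.045239.
t = T_v·H_d²/c_v = 0.045239×8.1²/7.8 = 0.3805 years.

t ≈ 0.381 years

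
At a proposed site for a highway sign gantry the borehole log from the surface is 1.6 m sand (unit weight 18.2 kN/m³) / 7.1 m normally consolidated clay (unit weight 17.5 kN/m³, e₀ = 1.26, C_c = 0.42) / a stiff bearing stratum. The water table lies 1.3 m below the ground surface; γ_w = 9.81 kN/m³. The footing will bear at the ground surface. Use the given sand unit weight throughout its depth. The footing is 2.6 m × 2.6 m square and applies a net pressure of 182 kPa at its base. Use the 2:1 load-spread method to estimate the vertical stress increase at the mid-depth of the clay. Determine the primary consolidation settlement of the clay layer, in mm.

S_c ≈ 186 mm

Mid-depth of clay below the ground surface: z = 1.6 + 7.1/2 = 5.15 m.
Total vertical stress at mid-clay: σ_v = 18.2×1.6 + 17.5×3.55 = 91.245 kPa.
Pore pressure: u = 9.81×(5.15 − 1.3) = 37.769 kPa.
Initial effective stress: σ'_0 = σ_v − u = 91.245 − 37.769 = 53.476 kPa.
Stress increase at mid-clay by the 2:1 spreading method:
Δσ = qBL/((B+z)(L+z)) = 182×2.6×2.6/((2.6+5.15)(2.6+5.15)) = 20.484 kPa
Final effective stress: σ'_f = σ'_0 + Δσ = 53.476 + 20.484 = 73.96 kPa.
Normally consolidated clay, so the full stress increment lies on the virgin compression line:
S_c = C_c·H/(1+e₀)·log₁₀(σ'_f/σ'_0) = 0.42×7.1/(1+1.26)×log₁₀(73.96/53.476)
    = 1.3195 × 0.14084 = 0.1858 m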